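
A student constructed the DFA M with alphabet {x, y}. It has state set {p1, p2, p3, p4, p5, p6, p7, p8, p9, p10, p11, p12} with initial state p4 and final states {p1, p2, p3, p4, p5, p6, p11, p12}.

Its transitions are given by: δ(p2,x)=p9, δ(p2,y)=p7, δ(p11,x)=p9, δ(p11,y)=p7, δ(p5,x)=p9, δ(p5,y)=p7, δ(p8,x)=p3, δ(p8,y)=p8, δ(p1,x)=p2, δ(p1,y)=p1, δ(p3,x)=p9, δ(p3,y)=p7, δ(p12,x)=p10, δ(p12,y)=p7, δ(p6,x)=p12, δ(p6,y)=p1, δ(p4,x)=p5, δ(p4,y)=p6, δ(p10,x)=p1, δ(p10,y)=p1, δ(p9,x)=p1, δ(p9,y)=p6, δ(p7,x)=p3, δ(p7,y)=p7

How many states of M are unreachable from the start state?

2

Starting at p4 and following transitions, the reachable set is {p1, p2, p3, p4, p5, p6, p7, p9, p10, p12}. That leaves p8, p11 unreachable — 2 in total.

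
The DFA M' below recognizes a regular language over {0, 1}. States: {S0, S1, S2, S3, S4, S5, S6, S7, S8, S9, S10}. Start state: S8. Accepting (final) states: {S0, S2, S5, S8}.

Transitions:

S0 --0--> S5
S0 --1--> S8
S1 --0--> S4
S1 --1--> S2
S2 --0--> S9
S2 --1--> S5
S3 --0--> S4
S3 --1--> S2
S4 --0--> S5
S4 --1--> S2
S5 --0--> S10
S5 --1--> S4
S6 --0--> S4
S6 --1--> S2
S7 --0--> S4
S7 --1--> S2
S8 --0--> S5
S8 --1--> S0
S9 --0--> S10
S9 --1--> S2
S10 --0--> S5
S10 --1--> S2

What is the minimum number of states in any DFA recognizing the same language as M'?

Reachable states from the start: {S0,S2,S4,S5,S8,S9,S10}. Unreachable: {S1,S3,S6,S7} — drop them.
Initial partition by acceptance: {S0,S2,S5,S8} | {S4,S9,S10}.
Refine {S0,S2,S5,S8} on symbol 0: members go to different blocks, giving {S0,S8} and {S2,S5}.
On input 0, block {S4,S9,S10} splits into {S4,S10} and {S9}.
Refine {S2,S5} on symbol 0: members go to different blocks, giving {S2} and {S5}.
The partition is now stable with 5 blocks: {S0,S8} | {S4,S10} | {S2} | {S9} | {S5}.

5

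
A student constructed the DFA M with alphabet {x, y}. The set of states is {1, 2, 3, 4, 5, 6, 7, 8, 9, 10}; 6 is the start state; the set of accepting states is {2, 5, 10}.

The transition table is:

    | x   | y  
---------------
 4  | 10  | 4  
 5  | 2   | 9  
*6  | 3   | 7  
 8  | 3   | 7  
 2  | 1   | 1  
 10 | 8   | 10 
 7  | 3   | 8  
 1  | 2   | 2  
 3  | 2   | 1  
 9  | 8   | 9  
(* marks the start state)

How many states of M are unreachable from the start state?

No path from 6 leads to 4, 5, 9, 10; the other 6 states are all reachable.

4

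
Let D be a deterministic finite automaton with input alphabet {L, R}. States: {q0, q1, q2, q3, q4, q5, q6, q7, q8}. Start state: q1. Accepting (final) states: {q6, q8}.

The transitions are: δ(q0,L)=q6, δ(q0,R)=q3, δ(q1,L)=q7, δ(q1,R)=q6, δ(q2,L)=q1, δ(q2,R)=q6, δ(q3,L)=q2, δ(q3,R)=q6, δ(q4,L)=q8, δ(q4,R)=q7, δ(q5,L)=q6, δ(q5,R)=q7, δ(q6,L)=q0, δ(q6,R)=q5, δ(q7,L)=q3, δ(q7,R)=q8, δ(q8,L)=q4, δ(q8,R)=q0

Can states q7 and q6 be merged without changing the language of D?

Every state is reachable, so we keep all 9.
P0 = {q6,q8} | {q0,q1,q2,q3,q4,q5,q7}.
Refine {q0,q1,q2,q3,q4,q5,q7} on symbol L: members go to different blocks, giving {q1,q2,q3,q7} and {q0,q4,q5}.
Stable partition: {q6,q8} | {q1,q2,q3,q7} | {q0,q4,q5} — 3 equivalence classes.
q7 and q6 end up in different blocks, so they are distinguishable. For instance, the string 'ε' is accepted from only q6.

No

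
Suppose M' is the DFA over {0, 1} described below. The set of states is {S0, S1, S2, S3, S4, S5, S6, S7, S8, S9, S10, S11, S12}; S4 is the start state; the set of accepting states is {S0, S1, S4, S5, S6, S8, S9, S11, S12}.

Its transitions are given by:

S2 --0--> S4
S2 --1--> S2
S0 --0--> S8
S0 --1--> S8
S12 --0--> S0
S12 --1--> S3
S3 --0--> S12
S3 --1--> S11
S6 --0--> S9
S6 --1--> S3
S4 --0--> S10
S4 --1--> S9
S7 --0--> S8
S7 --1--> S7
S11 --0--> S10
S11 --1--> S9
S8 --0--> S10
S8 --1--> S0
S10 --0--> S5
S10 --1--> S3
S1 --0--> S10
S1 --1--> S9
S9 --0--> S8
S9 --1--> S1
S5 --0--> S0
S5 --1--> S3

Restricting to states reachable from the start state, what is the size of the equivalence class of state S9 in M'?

Reachable states from the start: {S0,S1,S3,S4,S5,S8,S9,S10,S11,S12}. Unreachable: {S2,S6,S7} — drop them.
P0 = {S0,S1,S4,S5,S8,S9,S11,S12} | {S3,S10}.
Refine {S0,S1,S4,S5,S8,S9,S11,S12} on symbol 0: members go to different blocks, giving {S0,S5,S9,S12} and {S1,S4,S8,S11}.
Split {S0,S5,S9,S12} by δ(·,0) → {S0,S9} and {S5,S12}.
Split {S3,S10} by δ(·,1) → {S3} and {S10}.
Stable partition: {S0,S9} | {S3} | {S1,S4,S8,S11} | {S5,S12} | {S10} — 5 equivalence classes.
The equivalence class containing S9 is {S0,S9}, of size 2.

2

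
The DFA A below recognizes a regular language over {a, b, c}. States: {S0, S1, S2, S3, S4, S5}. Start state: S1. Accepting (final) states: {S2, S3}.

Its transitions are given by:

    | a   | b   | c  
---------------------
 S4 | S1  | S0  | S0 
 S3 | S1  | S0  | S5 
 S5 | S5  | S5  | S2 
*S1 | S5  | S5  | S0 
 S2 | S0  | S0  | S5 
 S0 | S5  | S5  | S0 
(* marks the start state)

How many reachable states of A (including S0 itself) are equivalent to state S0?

2

States {S3,S4} cannot be reached from the start state, so discard them.
Initial partition by acceptance: {S2} | {S0,S1,S5}.
Split {S0,S1,S5} by δ(·,c) → {S0,S1} and {S5}.
Stable partition: {S2} | {S0,S1} | {S5} — 3 equivalence classes.
The equivalence class containing S0 is {S0,S1}, of size 2.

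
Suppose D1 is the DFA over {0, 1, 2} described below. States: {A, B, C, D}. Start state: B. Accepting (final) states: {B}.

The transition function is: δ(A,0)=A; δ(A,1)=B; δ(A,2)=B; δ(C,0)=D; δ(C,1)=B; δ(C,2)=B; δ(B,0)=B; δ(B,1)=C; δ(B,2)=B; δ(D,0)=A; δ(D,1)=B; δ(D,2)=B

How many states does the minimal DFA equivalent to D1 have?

P0 = {B} | {A,C,D}.
No further refinement is possible. Final partition (2 blocks): {B} | {A,C,D}.

2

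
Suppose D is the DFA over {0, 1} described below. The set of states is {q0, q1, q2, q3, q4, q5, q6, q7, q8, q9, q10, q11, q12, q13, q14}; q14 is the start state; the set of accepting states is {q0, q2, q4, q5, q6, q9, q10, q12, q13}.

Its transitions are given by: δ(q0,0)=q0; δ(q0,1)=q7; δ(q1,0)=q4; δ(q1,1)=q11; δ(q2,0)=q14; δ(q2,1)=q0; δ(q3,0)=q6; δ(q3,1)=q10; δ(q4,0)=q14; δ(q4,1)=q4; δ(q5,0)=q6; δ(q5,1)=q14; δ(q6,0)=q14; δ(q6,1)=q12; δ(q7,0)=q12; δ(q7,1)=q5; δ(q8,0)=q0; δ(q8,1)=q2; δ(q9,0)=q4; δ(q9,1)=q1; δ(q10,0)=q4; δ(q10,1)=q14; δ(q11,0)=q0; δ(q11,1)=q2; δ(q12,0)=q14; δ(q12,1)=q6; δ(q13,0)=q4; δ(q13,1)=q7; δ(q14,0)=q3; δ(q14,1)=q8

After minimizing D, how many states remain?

7

Reachable states from the start: {q0,q2,q3,q4,q5,q6,q7,q8,q10,q12,q14}. Unreachable: {q1,q9,q11,q13} — drop them.
Initial partition by acceptance: {q0,q2,q4,q5,q6,q10,q12} | {q3,q7,q8,q14}.
Refine {q0,q2,q4,q5,q6,q10,q12} on symbol 0: members go to different blocks, giving {q2,q4,q6,q12} and {q0,q5,q10}.
On input 1, block {q2,q4,q6,q12} splits into {q4,q6,q12} and {q2}.
On input 0, block {q3,q7,q8,q14} splits into {q3,q7} and {q8} and {q14}.
Refine {q0,q5,q10} on symbol 0: members go to different blocks, giving {q5,q10} and {q0}.
No further refinement is possible. Final partition (7 blocks): {q4,q6,q12} | {q3,q7} | {q5,q10} | {q2} | {q8} | {q14} | {q0}.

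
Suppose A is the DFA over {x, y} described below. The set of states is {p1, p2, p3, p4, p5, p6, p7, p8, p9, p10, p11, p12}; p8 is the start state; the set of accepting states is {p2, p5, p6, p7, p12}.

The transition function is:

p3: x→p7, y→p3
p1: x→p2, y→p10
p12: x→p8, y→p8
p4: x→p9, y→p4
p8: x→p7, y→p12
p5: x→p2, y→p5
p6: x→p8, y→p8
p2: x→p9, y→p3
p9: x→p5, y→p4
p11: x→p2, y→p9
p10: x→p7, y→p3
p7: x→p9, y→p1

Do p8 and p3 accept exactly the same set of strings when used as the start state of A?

States {p6,p11} cannot be reached from the start state, so discard them.
P0 = {p2,p5,p7,p12} | {p1,p3,p4,p8,p9,p10}.
Refine {p2,p5,p7,p12} on symbol x: members go to different blocks, giving {p2,p7,p12} and {p5}.
Refine {p1,p3,p4,p8,p9,p10} on symbol x: members go to different blocks, giving {p1,p3,p8,p10} and {p4} and {p9}.
Refine {p2,p7,p12} on symbol x: members go to different blocks, giving {p2,p7} and {p12}.
On input y, block {p1,p3,p8,p10} splits into {p1,p3,p10} and {p8}.
The partition is now stable with 7 blocks: {p2,p7} | {p1,p3,p10} | {p5} | {p4} | {p9} | {p12} | {p8}.
p8 and p3 end up in different blocks, so they are distinguishable. For instance, the string 'y' is accepted from only p8.

No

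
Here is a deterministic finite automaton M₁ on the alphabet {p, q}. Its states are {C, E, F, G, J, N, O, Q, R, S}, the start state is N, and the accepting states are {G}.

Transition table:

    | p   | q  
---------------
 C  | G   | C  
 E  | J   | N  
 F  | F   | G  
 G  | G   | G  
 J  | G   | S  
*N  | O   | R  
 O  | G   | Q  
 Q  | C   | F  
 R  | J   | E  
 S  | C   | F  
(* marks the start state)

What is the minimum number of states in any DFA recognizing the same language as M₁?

6

P0 = {G} | {C,E,F,J,N,O,Q,R,S}.
Refine {C,E,F,J,N,O,Q,R,S} on symbol p: members go to different blocks, giving {E,F,N,Q,R,S} and {C,J,O}.
Split {E,F,N,Q,R,S} by δ(·,p) → {E,N,Q,R,S} and {F}.
Refine {E,N,Q,R,S} on symbol q: members go to different blocks, giving {E,N,R} and {Q,S}.
Split {C,J,O} by δ(·,q) → {J,O} and {C}.
The partition is now stable with 6 blocks: {G} | {E,N,R} | {J,O} | {F} | {Q,S} | {C}.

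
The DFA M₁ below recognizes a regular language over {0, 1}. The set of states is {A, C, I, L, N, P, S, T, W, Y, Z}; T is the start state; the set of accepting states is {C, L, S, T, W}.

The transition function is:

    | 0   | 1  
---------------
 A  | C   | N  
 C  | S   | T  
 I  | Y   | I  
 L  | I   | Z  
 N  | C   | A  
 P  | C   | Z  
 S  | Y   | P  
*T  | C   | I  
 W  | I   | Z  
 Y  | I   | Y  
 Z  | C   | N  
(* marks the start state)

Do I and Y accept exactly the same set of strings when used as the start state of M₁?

Yes

States {L,W} cannot be reached from the start state, so discard them.
Initial partition by acceptance: {C,S,T} | {A,I,N,P,Y,Z}.
Split {C,S,T} by δ(·,0) → {C,T} and {S}.
Split {C,T} by δ(·,0) → {C} and {T}.
Split {A,I,N,P,Y,Z} by δ(·,0) → {A,N,P,Z} and {I,Y}.
No further refinement is possible. Final partition (5 blocks): {C} | {A,N,P,Z} | {S} | {T} | {I,Y}.
I and Y lie in the same block of the stable partition, so they are equivalent — no string distinguishes them.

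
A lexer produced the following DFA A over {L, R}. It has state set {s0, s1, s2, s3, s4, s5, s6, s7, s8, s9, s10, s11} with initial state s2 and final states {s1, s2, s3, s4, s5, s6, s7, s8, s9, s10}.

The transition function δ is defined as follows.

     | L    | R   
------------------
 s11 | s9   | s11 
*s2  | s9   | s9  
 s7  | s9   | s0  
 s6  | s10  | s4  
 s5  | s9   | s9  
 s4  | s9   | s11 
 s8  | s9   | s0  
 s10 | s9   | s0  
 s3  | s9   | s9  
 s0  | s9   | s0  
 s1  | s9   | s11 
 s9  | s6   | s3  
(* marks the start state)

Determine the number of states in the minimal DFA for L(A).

5

States {s1,s5,s7,s8} cannot be reached from the start state, so discard them.
P0 = {s2,s3,s4,s6,s9,s10} | {s0,s11}.
Split {s2,s3,s4,s6,s9,s10} by δ(·,R) → {s2,s3,s6,s9} and {s4,s10}.
On input L, block {s2,s3,s6,s9} splits into {s2,s3,s9} and {s6}.
Refine {s2,s3,s9} on symbol L: members go to different blocks, giving {s2,s3} and {s9}.
The partition is now stable with 5 blocks: {s2,s3} | {s0,s11} | {s4,s10} | {s6} | {s9}.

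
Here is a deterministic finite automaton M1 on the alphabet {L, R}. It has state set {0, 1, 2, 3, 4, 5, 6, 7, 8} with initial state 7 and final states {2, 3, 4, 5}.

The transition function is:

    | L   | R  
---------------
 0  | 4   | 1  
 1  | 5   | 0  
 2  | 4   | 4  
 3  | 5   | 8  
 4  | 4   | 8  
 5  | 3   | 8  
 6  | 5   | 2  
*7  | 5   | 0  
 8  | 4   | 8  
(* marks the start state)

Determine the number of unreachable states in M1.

2

BFS from 7 reaches {0, 1, 3, 4, 5, 7, 8}; the 2 state(s) 2, 6 are never visited.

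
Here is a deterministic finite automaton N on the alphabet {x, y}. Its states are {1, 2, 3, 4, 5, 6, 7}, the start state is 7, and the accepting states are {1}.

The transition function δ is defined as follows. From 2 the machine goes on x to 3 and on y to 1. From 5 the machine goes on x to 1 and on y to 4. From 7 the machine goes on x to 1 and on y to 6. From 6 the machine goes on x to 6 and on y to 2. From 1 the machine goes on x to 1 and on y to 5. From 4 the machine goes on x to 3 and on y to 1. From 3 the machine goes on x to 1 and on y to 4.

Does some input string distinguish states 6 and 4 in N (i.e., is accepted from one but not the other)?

Start with accepting vs non-accepting: {1} | {2,3,4,5,6,7}.
Split {2,3,4,5,6,7} by δ(·,x) → {2,4,6} and {3,5,7}.
Refine {2,4,6} on symbol x: members go to different blocks, giving {2,4} and {6}.
Refine {3,5,7} on symbol y: members go to different blocks, giving {3,5} and {7}.
Stable partition: {1} | {2,4} | {3,5} | {6} | {7} — 5 equivalence classes.
6 and 4 end up in different blocks, so they are distinguishable. For instance, the string 'y' is accepted from only 4.

Yes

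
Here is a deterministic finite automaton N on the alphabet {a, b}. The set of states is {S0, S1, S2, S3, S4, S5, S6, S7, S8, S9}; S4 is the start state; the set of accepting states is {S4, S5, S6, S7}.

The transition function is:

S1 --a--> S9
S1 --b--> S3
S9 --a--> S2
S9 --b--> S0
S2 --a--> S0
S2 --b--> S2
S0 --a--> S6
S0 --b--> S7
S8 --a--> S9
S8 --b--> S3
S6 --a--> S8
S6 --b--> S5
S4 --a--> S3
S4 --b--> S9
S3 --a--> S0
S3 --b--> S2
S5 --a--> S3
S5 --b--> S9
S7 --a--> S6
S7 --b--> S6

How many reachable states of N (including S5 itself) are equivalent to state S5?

2

First remove the unreachable states {S1}; 9 states remain.
Initial partition by acceptance: {S4,S5,S6,S7} | {S0,S2,S3,S8,S9}.
On input a, block {S4,S5,S6,S7} splits into {S4,S5,S6} and {S7}.
On input b, block {S4,S5,S6} splits into {S4,S5} and {S6}.
On input a, block {S0,S2,S3,S8,S9} splits into {S2,S3,S8,S9} and {S0}.
On input a, block {S2,S3,S8,S9} splits into {S2,S3} and {S8,S9}.
Refine {S8,S9} on symbol a: members go to different blocks, giving {S8} and {S9}.
The partition is now stable with 7 blocks: {S4,S5} | {S2,S3} | {S7} | {S6} | {S0} | {S8} | {S9}.
State S5 belongs to the block {S4,S5}, which has 2 states.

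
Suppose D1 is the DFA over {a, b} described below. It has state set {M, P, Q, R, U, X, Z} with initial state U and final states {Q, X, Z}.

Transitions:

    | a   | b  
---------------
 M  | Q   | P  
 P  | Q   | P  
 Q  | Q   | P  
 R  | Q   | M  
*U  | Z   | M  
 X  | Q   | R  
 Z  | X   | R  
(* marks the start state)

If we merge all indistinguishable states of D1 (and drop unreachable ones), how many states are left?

2

Start with accepting vs non-accepting: {Q,X,Z} | {M,P,R,U}.
The partition is now stable with 2 blocks: {Q,X,Z} | {M,P,R,U}.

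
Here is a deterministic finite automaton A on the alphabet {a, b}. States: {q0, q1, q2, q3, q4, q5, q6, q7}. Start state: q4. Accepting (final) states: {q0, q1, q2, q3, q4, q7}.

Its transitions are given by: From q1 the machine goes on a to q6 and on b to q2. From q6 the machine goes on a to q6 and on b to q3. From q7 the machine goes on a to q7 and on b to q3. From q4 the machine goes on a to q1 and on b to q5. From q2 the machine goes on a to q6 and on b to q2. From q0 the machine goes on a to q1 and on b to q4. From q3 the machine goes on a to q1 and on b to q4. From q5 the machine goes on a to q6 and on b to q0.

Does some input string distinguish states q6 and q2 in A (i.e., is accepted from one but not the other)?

States {q7} cannot be reached from the start state, so discard them.
P0 = {q0,q1,q2,q3,q4} | {q5,q6}.
Refine {q0,q1,q2,q3,q4} on symbol a: members go to different blocks, giving {q0,q3,q4} and {q1,q2}.
Refine {q0,q3,q4} on symbol b: members go to different blocks, giving {q0,q3} and {q4}.
The partition is now stable with 4 blocks: {q0,q3} | {q5,q6} | {q1,q2} | {q4}.
q6 and q2 end up in different blocks, so they are distinguishable. For instance, the string 'ε' is accepted from only q2.

Yes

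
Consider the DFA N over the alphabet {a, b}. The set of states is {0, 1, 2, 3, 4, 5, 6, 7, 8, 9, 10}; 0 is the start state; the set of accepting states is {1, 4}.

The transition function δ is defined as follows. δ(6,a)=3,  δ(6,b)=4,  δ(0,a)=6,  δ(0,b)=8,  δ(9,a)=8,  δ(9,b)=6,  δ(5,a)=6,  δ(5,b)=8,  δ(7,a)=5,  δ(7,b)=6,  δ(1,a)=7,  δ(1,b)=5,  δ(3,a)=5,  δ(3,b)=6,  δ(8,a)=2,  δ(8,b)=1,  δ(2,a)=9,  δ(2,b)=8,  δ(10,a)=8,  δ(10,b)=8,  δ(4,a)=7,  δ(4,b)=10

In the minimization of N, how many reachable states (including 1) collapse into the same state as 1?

Every state is reachable, so we keep all 11.
P0 = {1,4} | {0,2,3,5,6,7,8,9,10}.
On input b, block {0,2,3,5,6,7,8,9,10} splits into {0,2,3,5,7,9,10} and {6,8}.
Split {0,2,3,5,7,9,10} by δ(·,a) → {0,5,9,10} and {2,3,7}.
No further refinement is possible. Final partition (4 blocks): {1,4} | {0,5,9,10} | {6,8} | {2,3,7}.
State 1 belongs to the block {1,4}, which has 2 states.

2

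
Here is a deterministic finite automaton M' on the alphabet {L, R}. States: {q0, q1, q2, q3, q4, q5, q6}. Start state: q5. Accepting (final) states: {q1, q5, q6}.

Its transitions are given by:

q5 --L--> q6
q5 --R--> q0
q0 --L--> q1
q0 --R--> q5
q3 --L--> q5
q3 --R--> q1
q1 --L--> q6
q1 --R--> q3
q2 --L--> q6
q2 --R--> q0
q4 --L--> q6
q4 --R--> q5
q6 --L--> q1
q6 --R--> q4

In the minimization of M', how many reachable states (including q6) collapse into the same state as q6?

First remove the unreachable states {q2}; 6 states remain.
Start with accepting vs non-accepting: {q1,q5,q6} | {q0,q3,q4}.
No further refinement is possible. Final partition (2 blocks): {q1,q5,q6} | {q0,q3,q4}.
State q6 belongs to the block {q1,q5,q6}, which has 3 states.

3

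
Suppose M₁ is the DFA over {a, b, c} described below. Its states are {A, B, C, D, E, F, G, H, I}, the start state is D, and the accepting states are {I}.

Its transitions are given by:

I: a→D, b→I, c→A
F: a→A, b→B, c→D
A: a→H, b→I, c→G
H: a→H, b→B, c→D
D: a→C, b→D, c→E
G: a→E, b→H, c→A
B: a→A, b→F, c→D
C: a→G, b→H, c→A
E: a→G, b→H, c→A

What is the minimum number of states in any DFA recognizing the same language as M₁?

6

Start with accepting vs non-accepting: {I} | {A,B,C,D,E,F,G,H}.
On input b, block {A,B,C,D,E,F,G,H} splits into {B,C,D,E,F,G,H} and {A}.
On input a, block {B,C,D,E,F,G,H} splits into {C,D,E,G,H} and {B,F}.
Split {C,D,E,G,H} by δ(·,b) → {C,D,E,G} and {H}.
Split {C,D,E,G} by δ(·,b) → {C,E,G} and {D}.
No further refinement is possible. Final partition (6 blocks): {I} | {C,E,G} | {A} | {B,F} | {H} | {D}.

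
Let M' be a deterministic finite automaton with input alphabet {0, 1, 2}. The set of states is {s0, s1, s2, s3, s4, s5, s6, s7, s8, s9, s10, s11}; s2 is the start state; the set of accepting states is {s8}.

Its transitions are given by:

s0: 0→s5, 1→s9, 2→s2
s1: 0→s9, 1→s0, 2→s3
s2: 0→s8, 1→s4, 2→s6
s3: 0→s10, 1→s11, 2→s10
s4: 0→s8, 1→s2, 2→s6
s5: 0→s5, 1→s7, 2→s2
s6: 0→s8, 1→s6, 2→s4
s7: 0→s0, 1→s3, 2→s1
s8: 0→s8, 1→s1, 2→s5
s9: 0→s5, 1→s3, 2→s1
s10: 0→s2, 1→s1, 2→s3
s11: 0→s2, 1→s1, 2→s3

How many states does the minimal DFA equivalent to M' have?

Every state is reachable, so we keep all 12.
Initial partition by acceptance: {s8} | {s0,s1,s2,s3,s4,s5,s6,s7,s9,s10,s11}.
Refine {s0,s1,s2,s3,s4,s5,s6,s7,s9,s10,s11} on symbol 0: members go to different blocks, giving {s0,s1,s3,s5,s7,s9,s10,s11} and {s2,s4,s6}.
Refine {s0,s1,s3,s5,s7,s9,s10,s11} on symbol 0: members go to different blocks, giving {s0,s1,s3,s5,s7,s9} and {s10,s11}.
Split {s0,s1,s3,s5,s7,s9} by δ(·,0) → {s0,s1,s5,s7,s9} and {s3}.
On input 1, block {s0,s1,s5,s7,s9} splits into {s0,s1,s5} and {s7,s9}.
Refine {s0,s1,s5} on symbol 0: members go to different blocks, giving {s0,s5} and {s1}.
The partition is now stable with 7 blocks: {s8} | {s0,s5} | {s2,s4,s6} | {s10,s11} | {s3} | {s7,s9} | {s1}.

7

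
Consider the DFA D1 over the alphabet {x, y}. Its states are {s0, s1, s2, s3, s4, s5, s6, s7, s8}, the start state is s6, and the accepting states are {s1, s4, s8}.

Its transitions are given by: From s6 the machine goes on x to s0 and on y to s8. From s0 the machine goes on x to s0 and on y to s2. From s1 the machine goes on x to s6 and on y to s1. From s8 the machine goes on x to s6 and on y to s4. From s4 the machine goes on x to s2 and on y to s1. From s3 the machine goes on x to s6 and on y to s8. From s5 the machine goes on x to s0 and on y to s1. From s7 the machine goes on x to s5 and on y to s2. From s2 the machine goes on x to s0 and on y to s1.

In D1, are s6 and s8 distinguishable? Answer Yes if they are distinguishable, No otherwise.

First remove the unreachable states {s3,s5,s7}; 6 states remain.
P0 = {s1,s4,s8} | {s0,s2,s6}.
Refine {s0,s2,s6} on symbol y: members go to different blocks, giving {s2,s6} and {s0}.
Stable partition: {s1,s4,s8} | {s2,s6} | {s0} — 3 equivalence classes.
s6 and s8 end up in different blocks, so they are distinguishable. For instance, the string 'ε' is accepted from only s8.

Yes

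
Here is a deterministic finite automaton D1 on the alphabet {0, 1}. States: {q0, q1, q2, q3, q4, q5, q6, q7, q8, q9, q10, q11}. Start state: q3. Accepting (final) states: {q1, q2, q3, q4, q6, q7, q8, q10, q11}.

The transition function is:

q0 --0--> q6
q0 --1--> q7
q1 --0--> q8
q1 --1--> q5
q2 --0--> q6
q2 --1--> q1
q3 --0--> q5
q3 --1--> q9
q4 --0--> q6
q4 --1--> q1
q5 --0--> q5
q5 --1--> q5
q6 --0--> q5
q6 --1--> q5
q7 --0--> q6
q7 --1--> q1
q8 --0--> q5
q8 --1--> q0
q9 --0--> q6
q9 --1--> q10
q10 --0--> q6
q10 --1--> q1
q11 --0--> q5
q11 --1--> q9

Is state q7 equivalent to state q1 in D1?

No

Reachable states from the start: {q0,q1,q3,q5,q6,q7,q8,q9,q10}. Unreachable: {q2,q4,q11} — drop them.
Initial partition by acceptance: {q1,q3,q6,q7,q8,q10} | {q0,q5,q9}.
Split {q1,q3,q6,q7,q8,q10} by δ(·,0) → {q1,q7,q10} and {q3,q6,q8}.
Split {q1,q7,q10} by δ(·,1) → {q7,q10} and {q1}.
Split {q0,q5,q9} by δ(·,0) → {q0,q9} and {q5}.
Refine {q3,q6,q8} on symbol 1: members go to different blocks, giving {q3,q8} and {q6}.
Stable partition: {q7,q10} | {q0,q9} | {q3,q8} | {q1} | {q5} | {q6} — 6 equivalence classes.
q7 and q1 end up in different blocks, so they are distinguishable. For instance, the string '1' is accepted from only q7.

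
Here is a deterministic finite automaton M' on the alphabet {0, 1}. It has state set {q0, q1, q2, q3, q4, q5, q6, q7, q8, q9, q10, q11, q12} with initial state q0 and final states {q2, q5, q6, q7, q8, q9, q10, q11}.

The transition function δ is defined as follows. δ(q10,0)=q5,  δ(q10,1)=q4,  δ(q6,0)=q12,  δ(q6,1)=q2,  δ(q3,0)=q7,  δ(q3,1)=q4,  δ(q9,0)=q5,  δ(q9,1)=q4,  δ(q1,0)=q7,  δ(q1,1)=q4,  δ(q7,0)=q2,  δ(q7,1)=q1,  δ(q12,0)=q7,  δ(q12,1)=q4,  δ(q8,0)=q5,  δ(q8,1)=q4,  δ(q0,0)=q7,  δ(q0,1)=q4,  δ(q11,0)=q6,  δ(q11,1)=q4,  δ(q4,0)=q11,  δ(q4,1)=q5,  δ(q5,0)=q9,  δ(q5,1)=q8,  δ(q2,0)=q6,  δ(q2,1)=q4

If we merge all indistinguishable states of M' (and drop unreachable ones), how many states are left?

Reachable states from the start: {q0,q1,q2,q4,q5,q6,q7,q8,q9,q11,q12}. Unreachable: {q3,q10} — drop them.
P0 = {q2,q5,q6,q7,q8,q9,q11} | {q0,q1,q4,q12}.
Split {q2,q5,q6,q7,q8,q9,q11} by δ(·,0) → {q2,q5,q7,q8,q9,q11} and {q6}.
Split {q2,q5,q7,q8,q9,q11} by δ(·,0) → {q5,q7,q8,q9} and {q2,q11}.
On input 0, block {q5,q7,q8,q9} splits into {q5,q8,q9} and {q7}.
Split {q5,q8,q9} by δ(·,1) → {q8,q9} and {q5}.
On input 0, block {q0,q1,q4,q12} splits into {q0,q1,q12} and {q4}.
The partition is now stable with 7 blocks: {q8,q9} | {q0,q1,q12} | {q6} | {q2,q11} | {q7} | {q5} | {q4}.

7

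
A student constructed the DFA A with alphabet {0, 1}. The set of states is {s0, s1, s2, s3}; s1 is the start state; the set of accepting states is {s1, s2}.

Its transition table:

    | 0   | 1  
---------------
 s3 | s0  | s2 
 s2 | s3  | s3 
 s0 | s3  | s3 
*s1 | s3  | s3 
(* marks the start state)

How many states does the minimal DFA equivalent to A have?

3

P0 = {s1,s2} | {s0,s3}.
On input 1, block {s0,s3} splits into {s0} and {s3}.
No further refinement is possible. Final partition (3 blocks): {s1,s2} | {s0} | {s3}.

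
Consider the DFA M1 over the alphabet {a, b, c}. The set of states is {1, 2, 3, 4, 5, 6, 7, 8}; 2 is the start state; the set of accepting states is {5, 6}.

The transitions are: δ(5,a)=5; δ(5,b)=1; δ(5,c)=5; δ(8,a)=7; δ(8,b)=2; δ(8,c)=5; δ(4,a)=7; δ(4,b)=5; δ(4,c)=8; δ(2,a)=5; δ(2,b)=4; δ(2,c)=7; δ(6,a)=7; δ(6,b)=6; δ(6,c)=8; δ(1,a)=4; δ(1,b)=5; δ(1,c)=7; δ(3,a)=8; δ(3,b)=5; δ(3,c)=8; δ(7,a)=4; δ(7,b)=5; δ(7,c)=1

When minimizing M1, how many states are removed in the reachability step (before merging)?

2

BFS from 2 reaches {1, 2, 4, 5, 7, 8}; the 2 state(s) 3, 6 are never visited.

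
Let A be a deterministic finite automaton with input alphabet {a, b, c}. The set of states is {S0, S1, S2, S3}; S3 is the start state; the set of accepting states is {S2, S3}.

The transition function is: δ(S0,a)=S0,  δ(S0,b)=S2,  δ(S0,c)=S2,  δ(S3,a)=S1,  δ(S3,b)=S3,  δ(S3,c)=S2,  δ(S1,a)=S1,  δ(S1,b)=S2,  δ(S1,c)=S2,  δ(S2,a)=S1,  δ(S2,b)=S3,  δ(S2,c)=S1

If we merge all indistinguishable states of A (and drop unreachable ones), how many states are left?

3

Reachable states from the start: {S1,S2,S3}. Unreachable: {S0} — drop them.
Start with accepting vs non-accepting: {S2,S3} | {S1}.
Refine {S2,S3} on symbol c: members go to different blocks, giving {S2} and {S3}.
No further refinement is possible. Final partition (3 blocks): {S2} | {S1} | {S3}.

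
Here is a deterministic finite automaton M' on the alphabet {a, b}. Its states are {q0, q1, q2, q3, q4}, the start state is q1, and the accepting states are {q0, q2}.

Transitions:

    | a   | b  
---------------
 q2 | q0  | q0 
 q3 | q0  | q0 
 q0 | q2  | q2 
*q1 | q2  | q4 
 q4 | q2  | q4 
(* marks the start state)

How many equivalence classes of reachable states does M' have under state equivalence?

2

States {q3} cannot be reached from the start state, so discard them.
Start with accepting vs non-accepting: {q0,q2} | {q1,q4}.
The partition is now stable with 2 blocks: {q0,q2} | {q1,q4}.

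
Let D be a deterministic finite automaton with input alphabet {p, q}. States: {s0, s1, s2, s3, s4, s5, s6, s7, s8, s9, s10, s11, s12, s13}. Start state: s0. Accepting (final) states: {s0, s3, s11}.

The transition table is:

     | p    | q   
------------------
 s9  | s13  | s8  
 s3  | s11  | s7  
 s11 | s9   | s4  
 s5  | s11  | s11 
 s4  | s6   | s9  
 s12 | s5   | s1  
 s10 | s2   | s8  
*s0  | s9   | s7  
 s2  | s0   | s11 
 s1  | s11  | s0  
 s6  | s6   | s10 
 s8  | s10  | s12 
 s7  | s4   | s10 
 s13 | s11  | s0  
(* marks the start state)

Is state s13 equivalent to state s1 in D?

First remove the unreachable states {s3}; 13 states remain.
Start with accepting vs non-accepting: {s0,s11} | {s1,s2,s4,s5,s6,s7,s8,s9,s10,s12,s13}.
On input p, block {s1,s2,s4,s5,s6,s7,s8,s9,s10,s12,s13} splits into {s4,s6,s7,s8,s9,s10,s12} and {s1,s2,s5,s13}.
On input p, block {s4,s6,s7,s8,s9,s10,s12} splits into {s4,s6,s7,s8} and {s9,s10,s12}.
Refine {s4,s6,s7,s8} on symbol p: members go to different blocks, giving {s4,s6,s7} and {s8}.
Split {s9,s10,s12} by δ(·,q) → {s9,s10} and {s12}.
No further refinement is possible. Final partition (6 blocks): {s0,s11} | {s4,s6,s7} | {s1,s2,s5,s13} | {s9,s10} | {s8} | {s12}.
s13 and s1 lie in the same block of the stable partition, so they are equivalent — no string distinguishes them.

Yes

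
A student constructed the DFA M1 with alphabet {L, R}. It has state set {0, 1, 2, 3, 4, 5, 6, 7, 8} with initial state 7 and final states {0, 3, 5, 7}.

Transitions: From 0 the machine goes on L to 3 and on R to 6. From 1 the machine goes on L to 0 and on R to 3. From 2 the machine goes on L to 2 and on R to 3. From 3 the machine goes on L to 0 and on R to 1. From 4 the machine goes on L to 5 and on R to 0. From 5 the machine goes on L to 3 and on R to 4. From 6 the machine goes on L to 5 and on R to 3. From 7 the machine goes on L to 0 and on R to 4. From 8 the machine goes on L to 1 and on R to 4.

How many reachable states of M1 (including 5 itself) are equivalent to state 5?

States {2,8} cannot be reached from the start state, so discard them.
Start with accepting vs non-accepting: {0,3,5,7} | {1,4,6}.
The partition is now stable with 2 blocks: {0,3,5,7} | {1,4,6}.
The equivalence class containing 5 is {0,3,5,7}, of size 4.

4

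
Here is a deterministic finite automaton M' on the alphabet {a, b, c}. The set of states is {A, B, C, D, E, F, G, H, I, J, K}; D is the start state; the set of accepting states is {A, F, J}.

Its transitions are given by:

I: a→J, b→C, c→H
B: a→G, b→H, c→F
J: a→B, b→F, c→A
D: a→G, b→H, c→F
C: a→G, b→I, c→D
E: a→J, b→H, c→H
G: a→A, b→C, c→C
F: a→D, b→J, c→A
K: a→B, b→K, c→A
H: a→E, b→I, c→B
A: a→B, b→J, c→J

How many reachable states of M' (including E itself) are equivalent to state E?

3

Reachable states from the start: {A,B,C,D,E,F,G,H,I,J}. Unreachable: {K} — drop them.
Start with accepting vs non-accepting: {A,F,J} | {B,C,D,E,G,H,I}.
Refine {B,C,D,E,G,H,I} on symbol a: members go to different blocks, giving {B,C,D,H} and {E,G,I}.
On input b, block {B,C,D,H} splits into {B,D} and {C,H}.
Stable partition: {A,F,J} | {B,D} | {E,G,I} | {C,H} — 4 equivalence classes.
State E belongs to the block {E,G,I}, which has 3 states.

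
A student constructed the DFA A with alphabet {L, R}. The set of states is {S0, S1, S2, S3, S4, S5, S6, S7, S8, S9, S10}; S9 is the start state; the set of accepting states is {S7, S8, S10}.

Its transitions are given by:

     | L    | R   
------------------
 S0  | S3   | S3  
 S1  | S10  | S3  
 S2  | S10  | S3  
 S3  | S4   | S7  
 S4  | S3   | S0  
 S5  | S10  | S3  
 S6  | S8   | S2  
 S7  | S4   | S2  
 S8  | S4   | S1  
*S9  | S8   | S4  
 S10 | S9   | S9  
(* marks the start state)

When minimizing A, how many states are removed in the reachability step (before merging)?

No path from S9 leads to S5, S6; the other 9 states are all reachable.

2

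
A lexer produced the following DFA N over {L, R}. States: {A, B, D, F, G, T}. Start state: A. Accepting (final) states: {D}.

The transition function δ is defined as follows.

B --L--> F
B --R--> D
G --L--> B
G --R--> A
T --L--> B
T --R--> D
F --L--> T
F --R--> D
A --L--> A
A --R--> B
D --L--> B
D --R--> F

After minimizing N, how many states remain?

States {G} cannot be reached from the start state, so discard them.
P0 = {D} | {A,B,F,T}.
On input R, block {A,B,F,T} splits into {B,F,T} and {A}.
Stable partition: {D} | {B,F,T} | {A} — 3 equivalence classes.

3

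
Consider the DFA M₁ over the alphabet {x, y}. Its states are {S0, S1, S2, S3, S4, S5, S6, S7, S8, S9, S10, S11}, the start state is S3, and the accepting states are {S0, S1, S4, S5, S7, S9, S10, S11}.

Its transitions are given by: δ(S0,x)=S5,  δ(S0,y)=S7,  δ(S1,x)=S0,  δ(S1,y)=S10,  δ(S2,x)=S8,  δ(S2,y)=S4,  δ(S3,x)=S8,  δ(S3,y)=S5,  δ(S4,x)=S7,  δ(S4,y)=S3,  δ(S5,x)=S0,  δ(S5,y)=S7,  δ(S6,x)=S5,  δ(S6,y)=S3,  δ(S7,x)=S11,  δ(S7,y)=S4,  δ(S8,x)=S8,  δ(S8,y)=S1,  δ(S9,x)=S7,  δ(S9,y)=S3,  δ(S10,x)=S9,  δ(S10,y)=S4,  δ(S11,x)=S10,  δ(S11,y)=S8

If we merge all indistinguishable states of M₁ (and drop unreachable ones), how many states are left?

4

Reachable states from the start: {S0,S1,S3,S4,S5,S7,S8,S9,S10,S11}. Unreachable: {S2,S6} — drop them.
Start with accepting vs non-accepting: {S0,S1,S4,S5,S7,S9,S10,S11} | {S3,S8}.
Split {S0,S1,S4,S5,S7,S9,S10,S11} by δ(·,y) → {S0,S1,S5,S7,S10} and {S4,S9,S11}.
Split {S0,S1,S5,S7,S10} by δ(·,x) → {S0,S1,S5} and {S7,S10}.
No further refinement is possible. Final partition (4 blocks): {S0,S1,S5} | {S3,S8} | {S4,S9,S11} | {S7,S10}.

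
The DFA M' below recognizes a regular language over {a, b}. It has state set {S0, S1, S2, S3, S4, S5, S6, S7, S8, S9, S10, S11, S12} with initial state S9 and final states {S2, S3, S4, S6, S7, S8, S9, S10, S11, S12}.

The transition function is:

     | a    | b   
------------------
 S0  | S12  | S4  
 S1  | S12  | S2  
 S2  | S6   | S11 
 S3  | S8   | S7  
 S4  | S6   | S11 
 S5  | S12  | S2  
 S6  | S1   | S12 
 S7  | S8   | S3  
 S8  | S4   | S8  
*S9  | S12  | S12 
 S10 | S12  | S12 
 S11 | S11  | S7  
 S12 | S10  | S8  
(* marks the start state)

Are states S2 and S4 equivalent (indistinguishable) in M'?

Yes

First remove the unreachable states {S0,S5}; 11 states remain.
Initial partition by acceptance: {S2,S3,S4,S6,S7,S8,S9,S10,S11,S12} | {S1}.
Split {S2,S3,S4,S6,S7,S8,S9,S10,S11,S12} by δ(·,a) → {S2,S3,S4,S7,S8,S9,S10,S11,S12} and {S6}.
On input a, block {S2,S3,S4,S7,S8,S9,S10,S11,S12} splits into {S3,S7,S8,S9,S10,S11,S12} and {S2,S4}.
Split {S3,S7,S8,S9,S10,S11,S12} by δ(·,a) → {S3,S7,S9,S10,S11,S12} and {S8}.
Split {S3,S7,S9,S10,S11,S12} by δ(·,a) → {S9,S10,S11,S12} and {S3,S7}.
On input b, block {S9,S10,S11,S12} splits into {S9,S10} and {S11} and {S12}.
No further refinement is possible. Final partition (8 blocks): {S9,S10} | {S1} | {S6} | {S2,S4} | {S8} | {S3,S7} | {S11} | {S12}.
S2 and S4 lie in the same block of the stable partition, so they are equivalent — no string distinguishes them.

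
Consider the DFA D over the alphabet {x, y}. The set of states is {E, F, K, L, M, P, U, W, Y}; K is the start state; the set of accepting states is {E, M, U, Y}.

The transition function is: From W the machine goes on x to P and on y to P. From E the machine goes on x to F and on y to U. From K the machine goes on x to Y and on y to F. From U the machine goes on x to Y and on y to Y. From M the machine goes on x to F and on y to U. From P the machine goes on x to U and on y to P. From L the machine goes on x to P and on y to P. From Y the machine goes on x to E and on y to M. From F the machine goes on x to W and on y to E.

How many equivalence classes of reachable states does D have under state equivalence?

7

Reachable states from the start: {E,F,K,M,P,U,W,Y}. Unreachable: {L} — drop them.
P0 = {E,M,U,Y} | {F,K,P,W}.
Refine {E,M,U,Y} on symbol x: members go to different blocks, giving {E,M} and {U,Y}.
Refine {F,K,P,W} on symbol x: members go to different blocks, giving {K,P} and {F,W}.
On input y, block {K,P} splits into {K} and {P}.
Split {U,Y} by δ(·,x) → {Y} and {U}.
Refine {F,W} on symbol x: members go to different blocks, giving {F} and {W}.
No further refinement is possible. Final partition (7 blocks): {E,M} | {K} | {Y} | {F} | {P} | {U} | {W}.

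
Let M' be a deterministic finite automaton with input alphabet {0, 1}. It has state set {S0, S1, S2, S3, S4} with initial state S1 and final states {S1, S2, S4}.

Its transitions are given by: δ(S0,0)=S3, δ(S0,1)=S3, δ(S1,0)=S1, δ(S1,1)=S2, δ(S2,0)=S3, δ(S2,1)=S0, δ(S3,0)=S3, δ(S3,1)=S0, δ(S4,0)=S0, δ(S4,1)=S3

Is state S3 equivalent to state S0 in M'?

Yes

States {S4} cannot be reached from the start state, so discard them.
Start with accepting vs non-accepting: {S1,S2} | {S0,S3}.
On input 0, block {S1,S2} splits into {S1} and {S2}.
No further refinement is possible. Final partition (3 blocks): {S1} | {S0,S3} | {S2}.
S3 and S0 lie in the same block of the stable partition, so they are equivalent — no string distinguishes them.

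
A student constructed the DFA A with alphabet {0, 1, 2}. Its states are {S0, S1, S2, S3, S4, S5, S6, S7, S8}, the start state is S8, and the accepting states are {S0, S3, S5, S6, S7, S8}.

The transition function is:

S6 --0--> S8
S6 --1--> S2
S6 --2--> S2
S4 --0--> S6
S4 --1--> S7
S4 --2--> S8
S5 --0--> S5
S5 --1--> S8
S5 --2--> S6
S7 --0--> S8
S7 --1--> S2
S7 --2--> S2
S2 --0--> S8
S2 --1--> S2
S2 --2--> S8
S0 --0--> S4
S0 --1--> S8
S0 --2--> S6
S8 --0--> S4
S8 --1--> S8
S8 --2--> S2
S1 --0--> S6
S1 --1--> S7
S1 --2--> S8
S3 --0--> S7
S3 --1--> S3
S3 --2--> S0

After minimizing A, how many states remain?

4

States {S0,S1,S3,S5} cannot be reached from the start state, so discard them.
Initial partition by acceptance: {S6,S7,S8} | {S2,S4}.
Refine {S6,S7,S8} on symbol 0: members go to different blocks, giving {S6,S7} and {S8}.
Refine {S2,S4} on symbol 0: members go to different blocks, giving {S2} and {S4}.
No further refinement is possible. Final partition (4 blocks): {S6,S7} | {S2} | {S8} | {S4}.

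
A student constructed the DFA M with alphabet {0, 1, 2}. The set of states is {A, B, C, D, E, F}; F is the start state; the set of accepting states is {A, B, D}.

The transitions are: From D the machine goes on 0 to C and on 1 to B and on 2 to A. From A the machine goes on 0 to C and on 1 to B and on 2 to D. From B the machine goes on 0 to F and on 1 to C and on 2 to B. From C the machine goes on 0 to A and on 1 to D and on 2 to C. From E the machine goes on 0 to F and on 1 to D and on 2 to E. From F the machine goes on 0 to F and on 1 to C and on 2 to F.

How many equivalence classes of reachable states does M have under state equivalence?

States {E} cannot be reached from the start state, so discard them.
P0 = {A,B,D} | {C,F}.
Split {A,B,D} by δ(·,1) → {A,D} and {B}.
Split {C,F} by δ(·,0) → {C} and {F}.
Stable partition: {A,D} | {C} | {B} | {F} — 4 equivalence classes.

4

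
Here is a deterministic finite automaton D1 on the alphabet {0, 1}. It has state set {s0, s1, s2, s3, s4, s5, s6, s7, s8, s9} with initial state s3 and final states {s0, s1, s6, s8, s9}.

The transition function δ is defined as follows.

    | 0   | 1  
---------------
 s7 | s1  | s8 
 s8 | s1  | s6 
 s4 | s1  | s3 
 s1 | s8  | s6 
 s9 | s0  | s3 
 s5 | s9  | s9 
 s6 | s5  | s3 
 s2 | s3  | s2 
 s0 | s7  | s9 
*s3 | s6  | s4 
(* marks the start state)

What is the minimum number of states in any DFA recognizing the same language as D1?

Reachable states from the start: {s0,s1,s3,s4,s5,s6,s7,s8,s9}. Unreachable: {s2} — drop them.
Initial partition by acceptance: {s0,s1,s6,s8,s9} | {s3,s4,s5,s7}.
Split {s0,s1,s6,s8,s9} by δ(·,0) → {s1,s8,s9} and {s0,s6}.
Refine {s1,s8,s9} on symbol 0: members go to different blocks, giving {s1,s8} and {s9}.
Split {s3,s4,s5,s7} by δ(·,0) → {s4,s7} and {s3} and {s5}.
Refine {s4,s7} on symbol 1: members go to different blocks, giving {s4} and {s7}.
Split {s0,s6} by δ(·,0) → {s0} and {s6}.
No further refinement is possible. Final partition (8 blocks): {s1,s8} | {s4} | {s0} | {s9} | {s3} | {s5} | {s7} | {s6}.

8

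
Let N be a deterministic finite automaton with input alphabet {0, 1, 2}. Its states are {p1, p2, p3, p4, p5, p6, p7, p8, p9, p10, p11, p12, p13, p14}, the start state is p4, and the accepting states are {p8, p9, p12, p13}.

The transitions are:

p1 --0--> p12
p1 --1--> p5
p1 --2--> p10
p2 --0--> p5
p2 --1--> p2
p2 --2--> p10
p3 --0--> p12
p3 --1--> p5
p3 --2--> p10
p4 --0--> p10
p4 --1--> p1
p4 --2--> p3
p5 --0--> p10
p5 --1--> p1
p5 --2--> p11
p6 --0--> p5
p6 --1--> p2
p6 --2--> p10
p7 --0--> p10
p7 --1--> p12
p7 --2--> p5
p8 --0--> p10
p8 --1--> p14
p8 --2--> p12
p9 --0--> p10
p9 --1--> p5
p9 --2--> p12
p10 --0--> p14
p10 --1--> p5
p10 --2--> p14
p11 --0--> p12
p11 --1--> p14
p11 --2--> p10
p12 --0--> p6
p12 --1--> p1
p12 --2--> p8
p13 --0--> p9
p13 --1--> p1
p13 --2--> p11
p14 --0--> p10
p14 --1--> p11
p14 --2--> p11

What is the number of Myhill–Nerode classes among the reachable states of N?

6

States {p7,p9,p13} cannot be reached from the start state, so discard them.
P0 = {p8,p12} | {p1,p2,p3,p4,p5,p6,p10,p11,p14}.
On input 0, block {p1,p2,p3,p4,p5,p6,p10,p11,p14} splits into {p2,p4,p5,p6,p10,p14} and {p1,p3,p11}.
On input 1, block {p8,p12} splits into {p8} and {p12}.
On input 1, block {p2,p4,p5,p6,p10,p14} splits into {p2,p6,p10} and {p4,p5,p14}.
On input 1, block {p2,p6,p10} splits into {p2,p6} and {p10}.
No further refinement is possible. Final partition (6 blocks): {p8} | {p2,p6} | {p1,p3,p11} | {p12} | {p4,p5,p14} | {p10}.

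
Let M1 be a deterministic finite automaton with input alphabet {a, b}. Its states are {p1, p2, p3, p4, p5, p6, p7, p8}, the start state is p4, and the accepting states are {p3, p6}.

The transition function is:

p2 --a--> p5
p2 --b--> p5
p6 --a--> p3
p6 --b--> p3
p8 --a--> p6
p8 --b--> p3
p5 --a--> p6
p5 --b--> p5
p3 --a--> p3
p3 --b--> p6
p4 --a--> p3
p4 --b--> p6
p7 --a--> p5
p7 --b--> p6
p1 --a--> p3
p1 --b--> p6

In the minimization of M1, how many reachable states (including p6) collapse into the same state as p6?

First remove the unreachable states {p1,p2,p5,p7,p8}; 3 states remain.
Start with accepting vs non-accepting: {p3,p6} | {p4}.
No further refinement is possible. Final partition (2 blocks): {p3,p6} | {p4}.
The equivalence class containing p6 is {p3,p6}, of size 2.

2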